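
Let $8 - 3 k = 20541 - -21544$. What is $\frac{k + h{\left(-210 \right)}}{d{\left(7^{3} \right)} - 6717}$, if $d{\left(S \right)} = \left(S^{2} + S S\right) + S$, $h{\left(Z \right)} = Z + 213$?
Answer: $- \frac{10517}{171693} \approx -0.061255$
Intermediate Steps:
$h{\left(Z \right)} = 213 + Z$
$k = - \frac{42077}{3}$ ($k = \frac{8}{3} - \frac{20541 - -21544}{3} = \frac{8}{3} - \frac{20541 + 21544}{3} = \frac{8}{3} - \frac{42085}{3} = - \frac{42077}{3} \approx -14026.0$)
$d{\left(S \right)} = S + 2 S^{2}$ ($d{\left(S \right)} = \left(S^{2} + S^{2}\right) + S = 2 S^{2} + S = S + 2 S^{2}$)
$\frac{k + h{\left(-210 \right)}}{d{\left(7^{3} \right)} - 6717} = \frac{- \frac{42077}{3} + \left(213 - 210\right)}{7^{3} \left(1 + 2 \cdot 7^{3}\right) - 6717} = \frac{- \frac{42077}{3} + 3}{343 \left(1 + 2 \cdot 343\right) - 6717} = - \frac{42068}{3 \left(343 \left(1 + 686\right) - 6717\right)} = - \frac{42068}{3 \left(343 \cdot 687 - 6717\right)} = - \frac{42068}{3 \left(235641 - 6717\right)} = - \frac{42068}{3 \cdot 228924} = \left(- \frac{42068}{3}\right) \frac{1}{228924} = - \frac{10517}{171693}$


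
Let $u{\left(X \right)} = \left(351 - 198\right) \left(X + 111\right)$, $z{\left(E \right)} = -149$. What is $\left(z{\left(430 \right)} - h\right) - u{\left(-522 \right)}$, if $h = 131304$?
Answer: $-68570$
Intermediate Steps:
$u{\left(X \right)} = 16983 + 153 X$ ($u{\left(X \right)} = 153 \left(111 + X\right) = 16983 + 153 X$)
$\left(z{\left(430 \right)} - h\right) - u{\left(-522 \right)} = \left(-149 - 131304\right) - \left(16983 + 153 \left(-522\right)\right) = \left(-149 - 131304\right) - \left(16983 - 79866\right) = -131453 - -62883 = -131453 + 62883 = -68570$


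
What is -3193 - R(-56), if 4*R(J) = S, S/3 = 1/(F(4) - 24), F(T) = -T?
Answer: -357613/112 ≈ -3193.0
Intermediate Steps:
S = -3/28 (S = 3/(-1*4 - 24) = 3/(-4 - 24) = 3/(-28) = 3*(-1/28) = -3/28 ≈ -0.10714)
R(J) = -3/112 (R(J) = (1/4)*(-3/28) = -3/112)
-3193 - R(-56) = -3193 - 1*(-3/112) = -3193 + 3/112 = -357613/112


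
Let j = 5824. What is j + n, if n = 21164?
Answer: 26988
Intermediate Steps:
j + n = 5824 + 21164 = 26988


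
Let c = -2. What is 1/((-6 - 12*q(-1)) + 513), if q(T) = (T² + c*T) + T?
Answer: 1/483 ≈ 0.0020704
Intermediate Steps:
q(T) = T² - T (q(T) = (T² - 2*T) + T = T² - T)
1/((-6 - 12*q(-1)) + 513) = 1/((-6 - (-12)*(-1 - 1)) + 513) = 1/((-6 - (-12)*(-2)) + 513) = 1/((-6 - 12*2) + 513) = 1/((-6 - 24) + 513) = 1/(-30 + 513) = 1/483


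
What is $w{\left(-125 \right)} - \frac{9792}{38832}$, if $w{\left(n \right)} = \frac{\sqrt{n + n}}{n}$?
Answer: $- \frac{204}{809} - \frac{i \sqrt{10}}{25} \approx -0.25216 - 0.12649 i$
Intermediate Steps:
$w{\left(n \right)} = \frac{\sqrt{2}}{\sqrt{n}}$ ($w{\left(n \right)} = \frac{\sqrt{2 n}}{n} = \frac{\sqrt{2} \sqrt{n}}{n} = \frac{\sqrt{2}}{\sqrt{n}}$)
$w{\left(-125 \right)} - \frac{9792}{38832} = \frac{\sqrt{2}}{5 i \sqrt{5}} - \frac{9792}{38832} = \sqrt{2} \left(- \frac{i \sqrt{5}}{25}\right) - 9792 \cdot \frac{1}{38832} = - \frac{i \sqrt{10}}{25} - \frac{204}{809} = - \frac{204}{809} - \frac{i \sqrt{10}}{25}$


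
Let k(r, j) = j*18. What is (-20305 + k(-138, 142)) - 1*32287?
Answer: -50036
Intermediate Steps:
k(r, j) = 18*j
(-20305 + k(-138, 142)) - 1*32287 = (-20305 + 18*142) - 1*32287 = (-20305 + 2556) - 32287 = -17749 - 32287 = -50036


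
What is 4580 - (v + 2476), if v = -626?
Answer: 2730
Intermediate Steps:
4580 - (v + 2476) = 4580 - (-626 + 2476) = 4580 - 1*1850 = 4580 - 1850 = 2730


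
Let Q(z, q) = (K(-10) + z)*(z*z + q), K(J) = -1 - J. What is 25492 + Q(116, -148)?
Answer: 1688992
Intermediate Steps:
Q(z, q) = (9 + z)*(q + z²) (Q(z, q) = ((-1 - 1*(-10)) + z)*(z*z + q) = ((-1 + 10) + z)*(z² + q) = (9 + z)*(q + z²))
25492 + Q(116, -148) = 25492 + (116³ + 9*(-148) + 9*116² - 148*116) = 25492 + (1560896 - 1332 + 9*13456 - 17168) = 25492 + (1560896 - 1332 + 121104 - 17168) = 25492 + 1663500 = 1688992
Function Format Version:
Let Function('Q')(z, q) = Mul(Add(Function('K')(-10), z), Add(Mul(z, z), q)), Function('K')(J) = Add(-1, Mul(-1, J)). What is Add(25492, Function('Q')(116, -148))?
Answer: 1688992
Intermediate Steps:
Function('Q')(z, q) = Mul(Add(9, z), Add(q, Pow(z, 2))) (Function('Q')(z, q) = Mul(Add(Add(-1, Mul(-1, -10)), z), Add(Mul(z, z), q)) = Mul(Add(Add(-1, 10), z), Add(Pow(z, 2), q)) = Mul(Add(9, z), Add(q, Pow(z, 2))))
Add(25492, Function('Q')(116, -148)) = Add(25492, Add(Pow(116, 3), Mul(9, -148), Mul(9, Pow(116, 2)), Mul(-148, 116))) = Add(25492, Add(1560896, -1332, Mul(9, 13456), -17168)) = Add(25492, Add(1560896, -1332, 121104, -17168)) = Add(25492, 1663500) = 1688992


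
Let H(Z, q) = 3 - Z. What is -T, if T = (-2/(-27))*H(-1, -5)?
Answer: -8/27 ≈ -0.29630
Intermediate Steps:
T = 8/27 (T = (-2/(-27))*(3 - 1*(-1)) = (-2*(-1/27))*(3 + 1) = (2/27)*4 = 8/27 ≈ 0.29630)
-T = -1*8/27 = -8/27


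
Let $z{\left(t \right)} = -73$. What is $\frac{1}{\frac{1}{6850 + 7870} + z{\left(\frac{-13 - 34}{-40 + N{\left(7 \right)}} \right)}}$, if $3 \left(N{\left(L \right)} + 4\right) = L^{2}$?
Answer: $- \frac{14720}{1074559} \approx -0.013699$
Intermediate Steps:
$N{\left(L \right)} = -4 + \frac{L^{2}}{3}$
$\frac{1}{\frac{1}{6850 + 7870} + z{\left(\frac{-13 - 34}{-40 + N{\left(7 \right)}} \right)}} = \frac{1}{\frac{1}{6850 + 7870} - 73} = \frac{1}{\frac{1}{14720} - 73} = \frac{1}{- \frac{1074559}{14720}} = - \frac{14720}{1074559}$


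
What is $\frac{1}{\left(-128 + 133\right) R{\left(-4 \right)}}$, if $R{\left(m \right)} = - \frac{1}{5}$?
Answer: $-1$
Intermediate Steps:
$R{\left(m \right)} = - \frac{1}{5}$ ($R{\left(m \right)} = \left(-1\right) \frac{1}{5} = - \frac{1}{5}$)
$\frac{1}{\left(-128 + 133\right) R{\left(-4 \right)}} = \frac{1}{\left(-128 + 133\right) \left(- \frac{1}{5}\right)} = \frac{1}{5 \left(- \frac{1}{5}\right)} = \frac{1}{-1} = -1$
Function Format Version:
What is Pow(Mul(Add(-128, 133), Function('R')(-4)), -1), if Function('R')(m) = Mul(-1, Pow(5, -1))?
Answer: -1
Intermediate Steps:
Function('R')(m) = Rational(-1, 5) (Function('R')(m) = Mul(-1, Rational(1, 5)) = Rational(-1, 5))
Pow(Mul(Add(-128, 133), Function('R')(-4)), -1) = Pow(Mul(Add(-128, 133), Rational(-1, 5)), -1) = Pow(Mul(5, Rational(-1, 5)), -1) = Pow(-1, -1) = -1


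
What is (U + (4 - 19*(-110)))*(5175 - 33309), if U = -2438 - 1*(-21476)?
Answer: -594527688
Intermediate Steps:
U = 19038 (U = -2438 + 21476 = 19038)
(U + (4 - 19*(-110)))*(5175 - 33309) = (19038 + (4 - 19*(-110)))*(5175 - 33309) = (19038 + (4 + 2090))*(-28134) = (19038 + 2094)*(-28134) = 21132*(-28134) = -594527688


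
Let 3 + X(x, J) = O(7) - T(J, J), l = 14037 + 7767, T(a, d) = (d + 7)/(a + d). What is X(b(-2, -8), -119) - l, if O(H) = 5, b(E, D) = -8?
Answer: -370642/17 ≈ -21802.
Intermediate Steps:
T(a, d) = (7 + d)/(a + d)
l = 21804
X(x, J) = 2 - (7 + J)/(2*J) (X(x, J) = -3 + (5 - (7 + J)/(J + J)) = -3 + (5 - (7 + J)/(2*J)) = 2 - (7 + J)/(2*J))
X(b(-2, -8), -119) - l = (½)*(-7 + 3*(-119))/(-119) - 1*21804 = (½)*(-1/119)*(-7 - 357) - 21804 = (½)*(-1/119)*(-364) - 21804 = 26/17 - 21804 = -370642/17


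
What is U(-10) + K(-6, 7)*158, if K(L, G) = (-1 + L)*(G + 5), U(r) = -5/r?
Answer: -26543/2 ≈ -13272.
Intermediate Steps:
K(L, G) = (-1 + L)*(5 + G)
U(-10) + K(-6, 7)*158 = -5/(-10) + (-5 - 1*7 + 5*(-6) + 7*(-6))*158 = -5*(-⅒) + (-5 - 7 - 30 - 42)*158 = ½ - 84*158 = ½ - 13272 = -26543/2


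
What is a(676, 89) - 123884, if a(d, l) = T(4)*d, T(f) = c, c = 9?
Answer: -117800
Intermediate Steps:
T(f) = 9
a(d, l) = 9*d
a(676, 89) - 123884 = 9*676 - 123884 = 6084 - 123884 = -117800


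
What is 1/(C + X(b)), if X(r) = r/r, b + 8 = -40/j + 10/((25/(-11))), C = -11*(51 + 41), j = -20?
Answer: -1/1011 ≈ -0.00098912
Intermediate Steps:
C = -1012 (C = -11*92 = -1012)
b = -52/5 (b = -8 + (-40/(-20) + 10/((25/(-11)))) = -8 + (-40*(-1/20) + 10/((25*(-1/11)))) = -8 + (2 + 10/(-25/11)) = -8 + (2 + 10*(-11/25)) = -8 + (2 - 22/5) = -8 - 12/5 = -52/5 ≈ -10.400)
X(r) = 1
1/(C + X(b)) = 1/(-1012 + 1) = 1/(-1011) = -1/1011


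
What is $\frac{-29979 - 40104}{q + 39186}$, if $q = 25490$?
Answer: $- \frac{70083}{64676} \approx -1.0836$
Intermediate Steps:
$\frac{-29979 - 40104}{q + 39186} = \frac{-29979 - 40104}{25490 + 39186} = - \frac{70083}{64676}$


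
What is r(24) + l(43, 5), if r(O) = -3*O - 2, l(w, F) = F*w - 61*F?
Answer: -164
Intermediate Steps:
l(w, F) = -61*F + F*w
r(O) = -2 - 3*O
r(24) + l(43, 5) = (-2 - 3*24) + 5*(-61 + 43) = (-2 - 72) + 5*(-18) = -74 - 90 = -164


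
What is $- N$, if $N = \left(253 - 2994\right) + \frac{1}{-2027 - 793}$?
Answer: $\frac{7729621}{2820} \approx 2741.0$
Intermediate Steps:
$N = - \frac{7729621}{2820}$ ($N = -2741 + \frac{1}{-2820} = -2741 - \frac{1}{2820} = - \frac{7729621}{2820} \approx -2741.0$)
$- N = \left(-1\right) \left(- \frac{7729621}{2820}\right) = \frac{7729621}{2820}$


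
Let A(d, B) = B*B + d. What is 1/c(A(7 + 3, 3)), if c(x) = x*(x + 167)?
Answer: 1/3534 ≈ 0.00028297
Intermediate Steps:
A(d, B) = d + B**2 (A(d, B) = B**2 + d = d + B**2)
c(x) = x*(167 + x)
1/c(A(7 + 3, 3)) = 1/(((7 + 3) + 3**2)*(167 + ((7 + 3) + 3**2))) = 1/((10 + 9)*(167 + (10 + 9))) = 1/(19*(167 + 19)) = 1/(19*186) = 1/3534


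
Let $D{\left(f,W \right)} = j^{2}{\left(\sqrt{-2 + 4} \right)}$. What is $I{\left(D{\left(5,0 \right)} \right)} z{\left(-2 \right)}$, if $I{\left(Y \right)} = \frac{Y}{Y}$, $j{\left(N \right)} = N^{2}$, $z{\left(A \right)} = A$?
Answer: $-2$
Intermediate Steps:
$D{\left(f,W \right)} = 4$ ($D{\left(f,W \right)} = \left(\left(\sqrt{-2 + 4}\right)^{2}\right)^{2} = \left(\left(\sqrt{2}\right)^{2}\right)^{2} = 2^{2} = 4$)
$I{\left(Y \right)} = 1$
$I{\left(D{\left(5,0 \right)} \right)} z{\left(-2 \right)} = 1 \left(-2\right) = -2$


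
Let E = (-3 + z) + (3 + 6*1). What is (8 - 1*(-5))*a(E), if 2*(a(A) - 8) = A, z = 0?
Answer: 143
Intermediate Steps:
E = 6 (E = (-3 + 0) + (3 + 6*1) = -3 + (3 + 6) = -3 + 9 = 6)
a(A) = 8 + A/2
(8 - 1*(-5))*a(E) = (8 - 1*(-5))*(8 + (1/2)*6) = (8 + 5)*(8 + 3) = 13*11 = 143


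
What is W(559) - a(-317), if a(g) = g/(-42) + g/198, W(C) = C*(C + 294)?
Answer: 330436990/693 ≈ 4.7682e+5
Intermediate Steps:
W(C) = C*(294 + C)
a(g) = -13*g/693 (a(g) = g*(-1/42) + g*(1/198) = -g/42 + g/198 = -13*g/693)
W(559) - a(-317) = 559*(294 + 559) - (-13)*(-317)/693 = 559*853 - 1*4121/693 = 476827 - 4121/693 = 330436990/693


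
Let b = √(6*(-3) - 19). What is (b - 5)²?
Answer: (5 - I*√37)² ≈ -12.0 - 60.828*I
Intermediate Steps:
b = I*√37 (b = √(-18 - 19) = √(-37) = I*√37 ≈ 6.0828*I)
(b - 5)² = (I*√37 - 5)² = (-5 + I*√37)²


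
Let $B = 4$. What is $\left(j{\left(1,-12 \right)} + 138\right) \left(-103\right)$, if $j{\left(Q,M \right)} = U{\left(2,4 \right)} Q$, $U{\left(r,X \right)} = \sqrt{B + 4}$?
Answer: $-14214 - 206 \sqrt{2} \approx -14505.0$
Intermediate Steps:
$U{\left(r,X \right)} = 2 \sqrt{2}$ ($U{\left(r,X \right)} = \sqrt{4 + 4} = \sqrt{8} = 2 \sqrt{2}$)
$j{\left(Q,M \right)} = 2 Q \sqrt{2}$ ($j{\left(Q,M \right)} = 2 \sqrt{2} Q = 2 Q \sqrt{2}$)
$\left(j{\left(1,-12 \right)} + 138\right) \left(-103\right) = \left(2 \cdot 1 \sqrt{2} + 138\right) \left(-103\right) = \left(2 \sqrt{2} + 138\right) \left(-103\right) = \left(138 + 2 \sqrt{2}\right) \left(-103\right) = -14214 - 206 \sqrt{2}$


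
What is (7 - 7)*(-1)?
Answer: 0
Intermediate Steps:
(7 - 7)*(-1) = 0*(-1) = 0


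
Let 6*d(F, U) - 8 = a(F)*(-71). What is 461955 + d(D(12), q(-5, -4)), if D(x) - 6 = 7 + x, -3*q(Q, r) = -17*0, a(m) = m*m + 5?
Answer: 1363504/3 ≈ 4.5450e+5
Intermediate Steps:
a(m) = 5 + m**2 (a(m) = m**2 + 5 = 5 + m**2)
q(Q, r) = 0 (q(Q, r) = -(-17)*0/3 = -1/3*0 = 0)
D(x) = 13 + x (D(x) = 6 + (7 + x) = 13 + x)
d(F, U) = -347/6 - 71*F**2/6 (d(F, U) = 4/3 + ((5 + F**2)*(-71))/6 = 4/3 + (-355 - 71*F**2)/6 = 4/3 + (-355/6 - 71*F**2/6) = -347/6 - 71*F**2/6)
461955 + d(D(12), q(-5, -4)) = 461955 + (-347/6 - 71*(13 + 12)**2/6) = 461955 + (-347/6 - 71/6*25**2) = 461955 + (-347/6 - 71/6*625) = 461955 + (-347/6 - 44375/6) = 461955 - 22361/3 = 1363504/3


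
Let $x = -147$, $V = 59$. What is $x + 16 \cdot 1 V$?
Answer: $797$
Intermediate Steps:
$x + 16 \cdot 1 V = -147 + 16 \cdot 1 \cdot 59 = -147 + 16 \cdot 59 = -147 + 944 = 797$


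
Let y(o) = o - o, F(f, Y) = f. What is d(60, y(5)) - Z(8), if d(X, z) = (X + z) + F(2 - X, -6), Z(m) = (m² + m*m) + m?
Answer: -134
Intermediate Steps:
Z(m) = m + 2*m² (Z(m) = (m² + m²) + m = 2*m² + m = m + 2*m²)
y(o) = 0
d(X, z) = 2 + z (d(X, z) = (X + z) + (2 - X) = 2 + z)
d(60, y(5)) - Z(8) = (2 + 0) - 8*(1 + 2*8) = 2 - 8*(1 + 16) = 2 - 8*17 = 2 - 1*136 = 2 - 136 = -134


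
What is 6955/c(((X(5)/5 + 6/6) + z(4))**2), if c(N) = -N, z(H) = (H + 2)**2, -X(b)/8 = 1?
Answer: -173875/31329 ≈ -5.5500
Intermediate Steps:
X(b) = -8 (X(b) = -8*1 = -8)
z(H) = (2 + H)**2
6955/c(((X(5)/5 + 6/6) + z(4))**2) = 6955/((-((-8/5 + 6/6) + (2 + 4)**2)**2)) = 6955/((-((-8*1/5 + 6*(1/6)) + 6**2)**2)) = 6955/((-((-8/5 + 1) + 36)**2)) = 6955/((-(-3/5 + 36)**2)) = 6955/((-(177/5)**2)) = 6955/((-1*31329/25)) = 6955/(-31329/25) = 6955*(-25/31329) = -173875/31329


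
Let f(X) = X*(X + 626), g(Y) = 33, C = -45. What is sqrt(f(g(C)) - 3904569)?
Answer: I*sqrt(3882822) ≈ 1970.5*I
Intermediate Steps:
f(X) = X*(626 + X)
sqrt(f(g(C)) - 3904569) = sqrt(33*(626 + 33) - 3904569) = sqrt(33*659 - 3904569) = sqrt(21747 - 3904569) = sqrt(-3882822) = I*sqrt(3882822)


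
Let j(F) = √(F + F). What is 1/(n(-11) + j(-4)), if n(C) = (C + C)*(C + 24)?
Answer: -143/40902 - I*√2/40902 ≈ -0.0034962 - 3.4576e-5*I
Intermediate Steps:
j(F) = √2*√F (j(F) = √(2*F) = √2*√F)
n(C) = 2*C*(24 + C) (n(C) = (2*C)*(24 + C) = 2*C*(24 + C))
1/(n(-11) + j(-4)) = 1/(2*(-11)*(24 - 11) + √2*√(-4)) = 1/(2*(-11)*13 + √2*(2*I)) = 1/(-286 + 2*I*√2)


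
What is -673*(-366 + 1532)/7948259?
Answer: -71338/722569 ≈ -0.098728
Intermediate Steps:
-673*(-366 + 1532)/7948259 = -673*1166*(1/7948259) = -784718*1/7948259 = -71338/722569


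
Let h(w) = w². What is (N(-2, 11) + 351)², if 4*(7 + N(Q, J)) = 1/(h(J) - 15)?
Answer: 21274264449/179776 ≈ 1.1834e+5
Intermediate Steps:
N(Q, J) = -7 + 1/(4*(-15 + J²)) (N(Q, J) = -7 + 1/(4*(J² - 15)) = -7 + 1/(4*(-15 + J²)))
(N(-2, 11) + 351)² = ((421 - 28*11²)/(4*(-15 + 11²)) + 351)² = ((421 - 28*121)/(4*(-15 + 121)) + 351)² = ((¼)*(421 - 3388)/106 + 351)² = ((¼)*(1/106)*(-2967) + 351)² = (-2967/424 + 351)² = (145857/424)² = 21274264449/179776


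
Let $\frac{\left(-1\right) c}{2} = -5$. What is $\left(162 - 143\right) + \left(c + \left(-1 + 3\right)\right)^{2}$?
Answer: $163$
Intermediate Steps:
$c = 10$ ($c = \left(-2\right) \left(-5\right) = 10$)
$\left(162 - 143\right) + \left(c + \left(-1 + 3\right)\right)^{2} = \left(162 - 143\right) + \left(10 + \left(-1 + 3\right)\right)^{2} = \left(162 - 143\right) + \left(10 + 2\right)^{2} = 19 + 12^{2} = 19 + 144 = 163$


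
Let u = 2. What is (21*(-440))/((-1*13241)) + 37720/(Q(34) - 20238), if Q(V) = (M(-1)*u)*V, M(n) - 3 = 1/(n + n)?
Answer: -78505550/66430097 ≈ -1.1818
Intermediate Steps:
M(n) = 3 + 1/(2*n) (M(n) = 3 + 1/(n + n) = 3 + 1/(2*n))
Q(V) = 5*V (Q(V) = ((3 + (1/2)/(-1))*2)*V = ((3 + (1/2)*(-1))*2)*V = ((3 - 1/2)*2)*V = ((5/2)*2)*V = 5*V)
(21*(-440))/((-1*13241)) + 37720/(Q(34) - 20238) = (21*(-440))/((-1*13241)) + 37720/(5*34 - 20238) = -9240/(-13241) + 37720/(170 - 20238) = -9240*(-1/13241) + 37720/(-20068) = 9240/13241 + 37720*(-1/20068) = 9240/13241 - 9430/5017 = -78505550/66430097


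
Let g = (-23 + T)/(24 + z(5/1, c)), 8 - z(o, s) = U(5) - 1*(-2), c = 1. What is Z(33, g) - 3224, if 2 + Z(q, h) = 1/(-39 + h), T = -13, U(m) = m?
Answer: -3261511/1011 ≈ -3226.0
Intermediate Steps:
z(o, s) = 1 (z(o, s) = 8 - (5 - 1*(-2)) = 8 - (5 + 2) = 8 - 1*7 = 8 - 7 = 1)
g = -36/25 (g = (-23 - 13)/(24 + 1) = -36/25 ≈ -1.4400)
Z(q, h) = -2 + 1/(-39 + h)
Z(33, g) - 3224 = (79 - 2*(-36/25))/(-39 - 36/25) - 3224 = (79 + 72/25)/(-1011/25) - 3224 = -25/1011*2047/25 - 3224 = -2047/1011 - 3224 = -3261511/1011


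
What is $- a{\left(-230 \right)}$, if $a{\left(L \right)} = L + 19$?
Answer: $211$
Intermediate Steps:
$a{\left(L \right)} = 19 + L$
$- a{\left(-230 \right)} = - (19 - 230) = \left(-1\right) \left(-211\right) = 211$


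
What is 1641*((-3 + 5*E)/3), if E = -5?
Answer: -15316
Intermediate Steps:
1641*((-3 + 5*E)/3) = 1641*((-3 + 5*(-5))/3) = 1641*((-3 - 25)*(⅓)) = 1641*(-28*⅓) = 1641*(-28/3) = -15316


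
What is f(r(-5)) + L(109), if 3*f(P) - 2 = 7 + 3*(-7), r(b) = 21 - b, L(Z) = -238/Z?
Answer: -674/109 ≈ -6.1835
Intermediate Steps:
f(P) = -4 (f(P) = ⅔ + (7 + 3*(-7))/3 = ⅔ + (7 - 21)/3 = ⅔ + (⅓)*(-14) = ⅔ - 14/3 = -4)
f(r(-5)) + L(109) = -4 - 238/109 = -674/109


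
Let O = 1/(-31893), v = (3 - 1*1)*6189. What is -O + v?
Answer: 394771555/31893 ≈ 12378.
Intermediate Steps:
v = 12378 (v = (3 - 1)*6189 = 2*6189 = 12378)
O = -1/31893 ≈ -3.1355e-5
-O + v = -1*(-1/31893) + 12378 = 1/31893 + 12378 = 394771555/31893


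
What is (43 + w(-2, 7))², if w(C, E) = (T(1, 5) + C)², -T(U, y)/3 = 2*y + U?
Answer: 1607824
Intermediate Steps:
T(U, y) = -6*y - 3*U (T(U, y) = -3*(2*y + U) = -3*(U + 2*y) = -6*y - 3*U)
w(C, E) = (-33 + C)² (w(C, E) = ((-6*5 - 3*1) + C)² = ((-30 - 3) + C)² = (-33 + C)²)
(43 + w(-2, 7))² = (43 + (-33 - 2)²)² = (43 + (-35)²)² = (43 + 1225)² = 1268² = 1607824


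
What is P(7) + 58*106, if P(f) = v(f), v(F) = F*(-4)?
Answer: 6120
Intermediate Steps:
v(F) = -4*F
P(f) = -4*f
P(7) + 58*106 = -4*7 + 58*106 = -28 + 6148 = 6120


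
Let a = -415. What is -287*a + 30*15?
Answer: 119555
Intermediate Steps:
-287*a + 30*15 = -287*(-415) + 30*15 = 119105 + 450 = 119555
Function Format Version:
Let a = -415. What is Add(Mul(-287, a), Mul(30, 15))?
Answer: 119555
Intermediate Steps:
Add(Mul(-287, a), Mul(30, 15)) = Add(Mul(-287, -415), Mul(30, 15)) = Add(119105, 450) = 119555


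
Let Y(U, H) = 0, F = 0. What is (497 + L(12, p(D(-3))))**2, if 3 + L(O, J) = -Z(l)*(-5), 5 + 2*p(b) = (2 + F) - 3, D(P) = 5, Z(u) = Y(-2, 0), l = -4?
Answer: 244036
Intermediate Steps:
Z(u) = 0
p(b) = -3 (p(b) = -5/2 + ((2 + 0) - 3)/2 = -5/2 + (2 - 3)/2 = -5/2 + (1/2)*(-1) = -5/2 - 1/2 = -3)
L(O, J) = -3 (L(O, J) = -3 - 1*0*(-5) = -3 + 0*(-5) = -3 + 0 = -3)
(497 + L(12, p(D(-3))))**2 = (497 - 3)**2 = 494**2 = 244036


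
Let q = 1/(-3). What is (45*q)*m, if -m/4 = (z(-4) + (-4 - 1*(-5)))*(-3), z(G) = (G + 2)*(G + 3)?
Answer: -540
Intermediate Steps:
q = -⅓ (q = 1*(-⅓) = -⅓ ≈ -0.33333)
z(G) = (2 + G)*(3 + G)
m = 36 (m = -4*((6 + (-4)² + 5*(-4)) + (-4 - 1*(-5)))*(-3) = -4*((6 + 16 - 20) + (-4 + 5))*(-3) = -4*(2 + 1)*(-3) = -12*(-3) = -4*(-9) = 36)
(45*q)*m = (45*(-⅓))*36 = -15*36 = -540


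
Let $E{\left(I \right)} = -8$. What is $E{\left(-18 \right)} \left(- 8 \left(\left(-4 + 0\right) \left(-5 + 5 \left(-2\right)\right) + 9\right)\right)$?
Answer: $4416$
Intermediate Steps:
$E{\left(-18 \right)} \left(- 8 \left(\left(-4 + 0\right) \left(-5 + 5 \left(-2\right)\right) + 9\right)\right) = - 8 \left(- 8 \left(\left(-4 + 0\right) \left(-5 + 5 \left(-2\right)\right) + 9\right)\right) = - 8 \left(- 8 \left(- 4 \left(-5 - 10\right) + 9\right)\right) = - 8 \left(- 8 \left(\left(-4\right) \left(-15\right) + 9\right)\right) = - 8 \left(- 8 \left(60 + 9\right)\right) = - 8 \left(\left(-8\right) 69\right) = \left(-8\right) \left(-552\right) = 4416$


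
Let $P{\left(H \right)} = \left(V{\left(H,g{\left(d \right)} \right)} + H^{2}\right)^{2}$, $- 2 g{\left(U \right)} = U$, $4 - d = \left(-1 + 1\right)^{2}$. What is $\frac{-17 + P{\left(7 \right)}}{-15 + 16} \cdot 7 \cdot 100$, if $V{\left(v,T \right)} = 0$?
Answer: $1668800$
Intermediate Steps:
$d = 4$ ($d = 4 - \left(-1 + 1\right)^{2} = 4 - 0^{2} = 4 - 0 = 4 + 0 = 4$)
$g{\left(U \right)} = - \frac{U}{2}$
$P{\left(H \right)} = H^{4}$ ($P{\left(H \right)} = \left(0 + H^{2}\right)^{2} = \left(H^{2}\right)^{2} = H^{4}$)
$\frac{-17 + P{\left(7 \right)}}{-15 + 16} \cdot 7 \cdot 100 = \frac{-17 + 7^{4}}{-15 + 16} \cdot 7 \cdot 100 = \frac{-17 + 2401}{1} \cdot 7 \cdot 100 = 2384 \cdot 1 \cdot 7 \cdot 100 = 2384 \cdot 7 \cdot 100 = 16688 \cdot 100 = 1668800$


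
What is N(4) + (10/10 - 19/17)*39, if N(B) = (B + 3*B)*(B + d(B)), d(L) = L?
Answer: 2098/17 ≈ 123.41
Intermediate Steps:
N(B) = 8*B² (N(B) = (B + 3*B)*(B + B) = (4*B)*(2*B) = 8*B²)
N(4) + (10/10 - 19/17)*39 = 8*4² + (10/10 - 19/17)*39 = 8*16 + (10*(⅒) - 19*1/17)*39 = 128 + (1 - 19/17)*39 = 128 - 2/17*39 = 128 - 78/17 = 2098/17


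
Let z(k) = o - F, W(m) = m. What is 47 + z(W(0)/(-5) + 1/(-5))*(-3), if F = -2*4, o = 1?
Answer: 20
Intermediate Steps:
F = -8
z(k) = 9 (z(k) = 1 - 1*(-8) = 1 + 8 = 9)
47 + z(W(0)/(-5) + 1/(-5))*(-3) = 47 + 9*(-3) = 47 - 27 = 20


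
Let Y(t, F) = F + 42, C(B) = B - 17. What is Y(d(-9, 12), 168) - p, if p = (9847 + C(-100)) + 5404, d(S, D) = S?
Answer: -14924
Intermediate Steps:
C(B) = -17 + B
p = 15134 (p = (9847 + (-17 - 100)) + 5404 = (9847 - 117) + 5404 = 9730 + 5404 = 15134)
Y(t, F) = 42 + F
Y(d(-9, 12), 168) - p = (42 + 168) - 1*15134 = 210 - 15134 = -14924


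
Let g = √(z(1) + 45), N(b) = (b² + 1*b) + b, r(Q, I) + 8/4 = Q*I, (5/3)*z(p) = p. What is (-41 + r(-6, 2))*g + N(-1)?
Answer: -1 - 22*√285 ≈ -372.40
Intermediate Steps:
z(p) = 3*p/5
r(Q, I) = -2 + I*Q (r(Q, I) = -2 + Q*I = -2 + I*Q)
N(b) = b² + 2*b (N(b) = (b² + b) + b = (b + b²) + b = b² + 2*b)
g = 2*√285/5 (g = √((⅗)*1 + 45) = √(⅗ + 45) = √(228/5) = 2*√285/5 ≈ 6.7528)
(-41 + r(-6, 2))*g + N(-1) = (-41 + (-2 + 2*(-6)))*(2*√285/5) - (2 - 1) = (-41 + (-2 - 12))*(2*√285/5) - 1*1 = (-41 - 14)*(2*√285/5) - 1 = -22*√285 - 1 = -1 - 22*√285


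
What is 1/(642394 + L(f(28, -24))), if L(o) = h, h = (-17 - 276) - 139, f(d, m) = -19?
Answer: 1/641962 ≈ 1.5577e-6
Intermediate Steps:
h = -432 (h = -293 - 139 = -432)
L(o) = -432
1/(642394 + L(f(28, -24))) = 1/(642394 - 432) = 1/641962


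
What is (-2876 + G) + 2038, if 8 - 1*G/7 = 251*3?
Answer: -6053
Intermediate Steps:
G = -5215 (G = 56 - 1757*3 = 56 - 7*753 = 56 - 5271 = -5215)
(-2876 + G) + 2038 = (-2876 - 5215) + 2038 = -8091 + 2038 = -6053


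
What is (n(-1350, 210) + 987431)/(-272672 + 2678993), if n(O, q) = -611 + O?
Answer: 328490/802107 ≈ 0.40953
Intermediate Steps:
(n(-1350, 210) + 987431)/(-272672 + 2678993) = ((-611 - 1350) + 987431)/(-272672 + 2678993) = (-1961 + 987431)/2406321 = 985470*(1/2406321) = 328490/802107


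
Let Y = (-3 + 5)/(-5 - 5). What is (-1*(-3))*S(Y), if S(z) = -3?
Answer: -9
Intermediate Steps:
Y = -1/5 (Y = 2/(-10) = 2*(-1/10) = -1/5 ≈ -0.20000)
(-1*(-3))*S(Y) = -1*(-3)*(-3) = 3*(-3) = -9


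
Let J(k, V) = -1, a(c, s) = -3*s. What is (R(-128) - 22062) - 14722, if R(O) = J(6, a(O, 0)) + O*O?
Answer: -20401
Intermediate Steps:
R(O) = -1 + O² (R(O) = -1 + O*O = -1 + O²)
(R(-128) - 22062) - 14722 = ((-1 + (-128)²) - 22062) - 14722 = ((-1 + 16384) - 22062) - 14722 = (16383 - 22062) - 14722 = -5679 - 14722 = -20401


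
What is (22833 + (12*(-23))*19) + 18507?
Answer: 36096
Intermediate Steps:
(22833 + (12*(-23))*19) + 18507 = (22833 - 276*19) + 18507 = (22833 - 5244) + 18507 = 17589 + 18507 = 36096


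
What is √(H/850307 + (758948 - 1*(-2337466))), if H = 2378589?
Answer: √2238777447831399909/850307 ≈ 1759.7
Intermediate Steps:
√(H/850307 + (758948 - 1*(-2337466))) = √(2378589/850307 + (758948 - 1*(-2337466))) = √(2378589*(1/850307) + (758948 + 2337466)) = √(2378589/850307 + 3096414) = √(2632904877687/850307) = √2238777447831399909/850307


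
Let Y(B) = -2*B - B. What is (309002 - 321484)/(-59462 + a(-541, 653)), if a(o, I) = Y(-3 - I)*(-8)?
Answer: 6241/37603 ≈ 0.16597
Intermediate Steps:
Y(B) = -3*B
a(o, I) = -72 - 24*I (a(o, I) = -3*(-3 - I)*(-8) = (9 + 3*I)*(-8) = -72 - 24*I)
(309002 - 321484)/(-59462 + a(-541, 653)) = (309002 - 321484)/(-59462 + (-72 - 24*653)) = -12482/(-59462 + (-72 - 15672)) = -12482/(-59462 - 15744) = -12482/(-75206) = -12482*(-1/75206) = 6241/37603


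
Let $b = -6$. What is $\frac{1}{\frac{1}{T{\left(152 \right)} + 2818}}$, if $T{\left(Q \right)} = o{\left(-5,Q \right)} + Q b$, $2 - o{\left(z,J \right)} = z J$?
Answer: $2668$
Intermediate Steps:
$o{\left(z,J \right)} = 2 - J z$ ($o{\left(z,J \right)} = 2 - z J = 2 - J z$)
$T{\left(Q \right)} = 2 - Q$ ($T{\left(Q \right)} = \left(2 - Q \left(-5\right)\right) + Q \left(-6\right) = \left(2 + 5 Q\right) - 6 Q = 2 - Q$)
$\frac{1}{\frac{1}{T{\left(152 \right)} + 2818}} = \frac{1}{\frac{1}{\left(2 - 152\right) + 2818}} = \frac{1}{\frac{1}{-150 + 2818}} = \frac{1}{\frac{1}{2668}} = 2668$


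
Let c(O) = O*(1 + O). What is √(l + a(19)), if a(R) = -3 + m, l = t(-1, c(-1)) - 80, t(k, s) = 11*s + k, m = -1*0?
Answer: 2*I*√21 ≈ 9.1651*I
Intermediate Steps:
m = 0
t(k, s) = k + 11*s
l = -81 (l = (-1 + 11*(-(1 - 1))) - 80 = (-1 + 11*(-1*0)) - 80 = (-1 + 11*0) - 80 = (-1 + 0) - 80 = -1 - 80 = -81)
a(R) = -3 (a(R) = -3 + 0 = -3)
√(l + a(19)) = √(-81 - 3) = √(-84) = 2*I*√21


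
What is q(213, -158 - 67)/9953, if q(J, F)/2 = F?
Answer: -450/9953 ≈ -0.045213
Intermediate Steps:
q(J, F) = 2*F
q(213, -158 - 67)/9953 = (2*(-158 - 67))/9953 = (2*(-225))*(1/9953) = -450*1/9953 = -450/9953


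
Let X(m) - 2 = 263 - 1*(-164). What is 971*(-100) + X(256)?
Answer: -96671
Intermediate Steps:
X(m) = 429 (X(m) = 2 + (263 - 1*(-164)) = 2 + (263 + 164) = 2 + 427 = 429)
971*(-100) + X(256) = 971*(-100) + 429 = -97100 + 429 = -96671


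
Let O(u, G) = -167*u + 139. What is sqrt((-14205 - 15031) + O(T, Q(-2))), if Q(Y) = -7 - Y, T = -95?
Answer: 4*I*sqrt(827) ≈ 115.03*I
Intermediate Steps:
O(u, G) = 139 - 167*u
sqrt((-14205 - 15031) + O(T, Q(-2))) = sqrt((-14205 - 15031) + (139 - 167*(-95))) = sqrt(-29236 + (139 + 15865)) = sqrt(-29236 + 16004) = sqrt(-13232) = 4*I*sqrt(827)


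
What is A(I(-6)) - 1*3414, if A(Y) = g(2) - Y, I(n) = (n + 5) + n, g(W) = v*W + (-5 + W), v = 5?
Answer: -3400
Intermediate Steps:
g(W) = -5 + 6*W (g(W) = 5*W + (-5 + W) = -5 + 6*W)
I(n) = 5 + 2*n (I(n) = (5 + n) + n = 5 + 2*n)
A(Y) = 7 - Y (A(Y) = (-5 + 6*2) - Y = (-5 + 12) - Y = 7 - Y)
A(I(-6)) - 1*3414 = (7 - (5 + 2*(-6))) - 1*3414 = (7 - (5 - 12)) - 3414 = (7 - 1*(-7)) - 3414 = (7 + 7) - 3414 = 14 - 3414 = -3400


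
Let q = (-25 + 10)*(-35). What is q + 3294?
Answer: 3819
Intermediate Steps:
q = 525 (q = -15*(-35) = 525)
q + 3294 = 525 + 3294 = 3819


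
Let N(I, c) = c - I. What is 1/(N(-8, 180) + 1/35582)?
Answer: 35582/6689417 ≈ 0.0053191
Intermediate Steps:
1/(N(-8, 180) + 1/35582) = 1/((180 - 1*(-8)) + 1/35582) = 1/((180 + 8) + 1/35582) = 1/(188 + 1/35582) = 1/(6689417/35582) = 35582/6689417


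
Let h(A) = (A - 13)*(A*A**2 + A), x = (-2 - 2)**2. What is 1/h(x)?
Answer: 1/12336 ≈ 8.1064e-5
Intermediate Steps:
x = 16 (x = (-4)**2 = 16)
h(A) = (-13 + A)*(A + A**3) (h(A) = (-13 + A)*(A**3 + A) = (-13 + A)*(A + A**3))
1/h(x) = 1/(16*(-13 + 16 + 16**3 - 13*16**2)) = 1/(16*(-13 + 16 + 4096 - 13*256)) = 1/(16*(-13 + 16 + 4096 - 3328)) = 1/(16*771) = 1/12336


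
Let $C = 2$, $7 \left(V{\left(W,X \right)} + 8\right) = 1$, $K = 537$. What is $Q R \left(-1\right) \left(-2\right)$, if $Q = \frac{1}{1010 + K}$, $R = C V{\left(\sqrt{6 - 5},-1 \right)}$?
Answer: $- \frac{220}{10829} \approx -0.020316$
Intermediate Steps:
$V{\left(W,X \right)} = - \frac{55}{7}$ ($V{\left(W,X \right)} = -8 + \frac{1}{7} \cdot 1 = -8 + \frac{1}{7} = - \frac{55}{7}$)
$R = - \frac{110}{7}$ ($R = 2 \left(- \frac{55}{7}\right) = - \frac{110}{7} \approx -15.714$)
$Q = \frac{1}{1547}$ ($Q = \frac{1}{1010 + 537} = \frac{1}{1547} \approx 0.00064641$)
$Q R \left(-1\right) \left(-2\right) = \frac{\left(- \frac{110}{7}\right) \left(-1\right) \left(-2\right)}{1547} = \frac{\frac{110}{7} \left(-2\right)}{1547} = \frac{1}{1547} \left(- \frac{220}{7}\right) = - \frac{220}{10829}$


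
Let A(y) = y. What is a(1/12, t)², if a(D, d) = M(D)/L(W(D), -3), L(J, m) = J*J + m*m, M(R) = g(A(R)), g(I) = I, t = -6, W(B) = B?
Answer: 144/1682209 ≈ 8.5602e-5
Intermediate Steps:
M(R) = R
L(J, m) = J² + m²
a(D, d) = D/(9 + D²) (a(D, d) = D/(D² + (-3)²) = D/(D² + 9) = D/(9 + D²))
a(1/12, t)² = (1/(12*(9 + (1/12)²)))² = (1/(12*(9 + 1/144)))² = (1/(12*(1297/144)))² = ((1/12)*(144/1297))² = (12/1297)² = 144/1682209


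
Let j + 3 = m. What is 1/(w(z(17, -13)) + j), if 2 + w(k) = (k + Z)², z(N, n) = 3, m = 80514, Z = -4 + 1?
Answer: 1/80509 ≈ 1.2421e-5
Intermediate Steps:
Z = -3
j = 80511 (j = -3 + 80514 = 80511)
w(k) = -2 + (-3 + k)² (w(k) = -2 + (k - 3)² = -2 + (-3 + k)²)
1/(w(z(17, -13)) + j) = 1/((-2 + (-3 + 3)²) + 80511) = 1/((-2 + 0²) + 80511) = 1/((-2 + 0) + 80511) = 1/(-2 + 80511) = 1/80509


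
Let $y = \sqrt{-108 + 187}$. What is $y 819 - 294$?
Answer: $-294 + 819 \sqrt{79} \approx 6985.4$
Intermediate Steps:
$y = \sqrt{79} \approx 8.8882$
$y 819 - 294 = \sqrt{79} \cdot 819 - 294 = 819 \sqrt{79} - 294 = -294 + 819 \sqrt{79}$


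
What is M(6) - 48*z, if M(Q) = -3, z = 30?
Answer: -1443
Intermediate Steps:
M(6) - 48*z = -3 - 48*30 = -3 - 1440 = -1443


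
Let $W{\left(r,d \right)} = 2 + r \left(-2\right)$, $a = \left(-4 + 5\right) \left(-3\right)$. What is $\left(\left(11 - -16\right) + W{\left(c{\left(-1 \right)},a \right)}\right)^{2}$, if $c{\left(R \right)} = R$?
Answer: $961$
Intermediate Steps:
$a = -3$ ($a = 1 \left(-3\right) = -3$)
$W{\left(r,d \right)} = 2 - 2 r$
$\left(\left(11 - -16\right) + W{\left(c{\left(-1 \right)},a \right)}\right)^{2} = \left(\left(11 - -16\right) + \left(2 - -2\right)\right)^{2} = \left(\left(11 + 16\right) + \left(2 + 2\right)\right)^{2} = \left(27 + 4\right)^{2} = 31^{2} = 961$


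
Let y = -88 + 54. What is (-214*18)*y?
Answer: 130968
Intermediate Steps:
y = -34
(-214*18)*y = -214*18*(-34) = -3852*(-34) = 130968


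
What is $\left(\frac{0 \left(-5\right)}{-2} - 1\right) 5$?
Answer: $-5$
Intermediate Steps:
$\left(\frac{0 \left(-5\right)}{-2} - 1\right) 5 = \left(0 \left(- \frac{1}{2}\right) - 1\right) 5 = \left(0 - 1\right) 5 = \left(-1\right) 5 = -5$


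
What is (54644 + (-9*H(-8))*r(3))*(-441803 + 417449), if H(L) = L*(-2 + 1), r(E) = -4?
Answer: -1337813928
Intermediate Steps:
H(L) = -L (H(L) = L*(-1) = -L)
(54644 + (-9*H(-8))*r(3))*(-441803 + 417449) = (54644 - (-9)*(-8)*(-4))*(-441803 + 417449) = (54644 - 9*8*(-4))*(-24354) = (54644 - 72*(-4))*(-24354) = (54644 + 288)*(-24354) = 54932*(-24354) = -1337813928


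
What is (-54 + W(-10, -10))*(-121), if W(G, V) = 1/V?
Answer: 65461/10 ≈ 6546.1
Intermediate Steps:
(-54 + W(-10, -10))*(-121) = (-54 + 1/(-10))*(-121) = (-54 - ⅒)*(-121) = -541/10*(-121) = 65461/10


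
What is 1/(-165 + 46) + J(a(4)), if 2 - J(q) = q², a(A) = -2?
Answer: -239/119 ≈ -2.0084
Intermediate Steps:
J(q) = 2 - q²
1/(-165 + 46) + J(a(4)) = 1/(-165 + 46) + (2 - 1*(-2)²) = 1/(-119) + (2 - 1*4) = -1/119 + (2 - 4) = -1/119 - 2 = -239/119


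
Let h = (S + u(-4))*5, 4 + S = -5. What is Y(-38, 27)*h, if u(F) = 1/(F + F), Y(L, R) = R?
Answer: -9855/8 ≈ -1231.9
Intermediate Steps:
u(F) = 1/(2*F)
S = -9 (S = -4 - 5 = -9)
h = -365/8 (h = (-9 + (½)/(-4))*5 = (-9 + (½)*(-¼))*5 = (-9 - ⅛)*5 = -73/8*5 = -365/8 ≈ -45.625)
Y(-38, 27)*h = 27*(-365/8) = -9855/8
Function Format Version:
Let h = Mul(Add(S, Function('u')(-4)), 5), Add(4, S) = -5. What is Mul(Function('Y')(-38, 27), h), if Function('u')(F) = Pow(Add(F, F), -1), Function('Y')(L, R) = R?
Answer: Rational(-9855, 8) ≈ -1231.9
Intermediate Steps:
Function('u')(F) = Mul(Rational(1, 2), Pow(F, -1)) (Function('u')(F) = Pow(Mul(2, F), -1) = Mul(Rational(1, 2), Pow(F, -1)))
S = -9 (S = Add(-4, -5) = -9)
h = Rational(-365, 8) (h = Mul(Add(-9, Mul(Rational(1, 2), Pow(-4, -1))), 5) = Mul(Add(-9, Mul(Rational(1, 2), Rational(-1, 4))), 5) = Mul(Add(-9, Rational(-1, 8)), 5) = Mul(Rational(-73, 8), 5) = Rational(-365, 8) ≈ -45.625)
Mul(Function('Y')(-38, 27), h) = Mul(27, Rational(-365, 8)) = Rational(-9855, 8)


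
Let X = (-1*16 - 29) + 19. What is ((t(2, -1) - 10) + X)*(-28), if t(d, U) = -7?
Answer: 1204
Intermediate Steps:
X = -26 (X = (-16 - 29) + 19 = -45 + 19 = -26)
((t(2, -1) - 10) + X)*(-28) = ((-7 - 10) - 26)*(-28) = (-17 - 26)*(-28) = -43*(-28) = 1204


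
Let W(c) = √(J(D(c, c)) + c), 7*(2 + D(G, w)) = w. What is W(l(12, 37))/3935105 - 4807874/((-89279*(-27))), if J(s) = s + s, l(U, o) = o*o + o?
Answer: -4807874/2410533 + √88382/27545735 ≈ -1.9945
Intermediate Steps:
l(U, o) = o + o² (l(U, o) = o² + o = o + o²)
D(G, w) = -2 + w/7
J(s) = 2*s
W(c) = √(-4 + 9*c/7) (W(c) = √(2*(-2 + c/7) + c) = √((-4 + 2*c/7) + c) = √(-4 + 9*c/7))
W(l(12, 37))/3935105 - 4807874/((-89279*(-27))) = (√(-196 + 63*(37*(1 + 37)))/7)/3935105 - 4807874/((-89279*(-27))) = (√(-196 + 63*(37*38))/7)*(1/3935105) - 4807874/2410533 = (√(-196 + 63*1406)/7)*(1/3935105) - 4807874*1/2410533 = (√(-196 + 88578)/7)*(1/3935105) - 4807874/2410533 = (√88382/7)*(1/3935105) - 4807874/2410533 = √88382/27545735 - 4807874/2410533 = -4807874/2410533 + √88382/27545735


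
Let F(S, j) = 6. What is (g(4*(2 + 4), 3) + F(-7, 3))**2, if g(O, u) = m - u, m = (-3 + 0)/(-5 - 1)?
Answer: 49/4 ≈ 12.250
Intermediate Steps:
m = 1/2 (m = -3/(-6) = -3*(-1/6) = 1/2 ≈ 0.50000)
g(O, u) = 1/2 - u
(g(4*(2 + 4), 3) + F(-7, 3))**2 = ((1/2 - 1*3) + 6)**2 = ((1/2 - 3) + 6)**2 = (-5/2 + 6)**2 = (7/2)**2 = 49/4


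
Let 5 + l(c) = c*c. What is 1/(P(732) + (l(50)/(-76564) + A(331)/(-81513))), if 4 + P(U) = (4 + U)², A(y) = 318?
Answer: 2080320444/1126892866043819 ≈ 1.8461e-6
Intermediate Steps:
P(U) = -4 + (4 + U)²
l(c) = -5 + c² (l(c) = -5 + c*c = -5 + c²)
1/(P(732) + (l(50)/(-76564) + A(331)/(-81513))) = 1/((-4 + (4 + 732)²) + ((-5 + 50²)/(-76564) + 318/(-81513))) = 1/((-4 + 736²) + ((-5 + 2500)*(-1/76564) + 318*(-1/81513))) = 1/((-4 + 541696) + (2495*(-1/76564) - 106/27171)) = 1/(541692 + (-2495/76564 - 106/27171)) = 1/(541692 - 75907429/2080320444) = 1/(1126892866043819/2080320444) = 2080320444/1126892866043819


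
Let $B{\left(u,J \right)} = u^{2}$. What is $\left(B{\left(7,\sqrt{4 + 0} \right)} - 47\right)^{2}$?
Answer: $4$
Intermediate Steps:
$\left(B{\left(7,\sqrt{4 + 0} \right)} - 47\right)^{2} = \left(7^{2} - 47\right)^{2} = \left(49 - 47\right)^{2} = 2^{2} = 4$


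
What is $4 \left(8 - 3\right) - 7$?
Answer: $13$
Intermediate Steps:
$4 \left(8 - 3\right) - 7 = 4 \cdot 5 - 7 = 20 - 7 = 13$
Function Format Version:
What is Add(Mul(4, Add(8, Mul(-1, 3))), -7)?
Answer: 13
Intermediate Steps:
Add(Mul(4, Add(8, Mul(-1, 3))), -7) = Add(Mul(4, Add(8, -3)), -7) = Add(Mul(4, 5), -7) = Add(20, -7) = 13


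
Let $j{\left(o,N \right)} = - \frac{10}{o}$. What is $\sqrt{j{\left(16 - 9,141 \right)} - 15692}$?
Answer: $\frac{3 i \sqrt{85442}}{7} \approx 125.27 i$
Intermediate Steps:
$\sqrt{j{\left(16 - 9,141 \right)} - 15692} = \sqrt{- \frac{10}{16 - 9} - 15692} = \sqrt{- \frac{10}{7} - 15692} = \sqrt{- \frac{109854}{7}} = \frac{3 i \sqrt{85442}}{7}$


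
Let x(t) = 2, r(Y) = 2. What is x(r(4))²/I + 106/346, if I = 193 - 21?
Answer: 2452/7439 ≈ 0.32961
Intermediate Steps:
I = 172
x(r(4))²/I + 106/346 = 2²/172 + 106/346 = 4*(1/172) + 106*(1/346) = 1/43 + 53/173 = 2452/7439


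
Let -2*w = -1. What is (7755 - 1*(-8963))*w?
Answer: 8359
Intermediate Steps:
w = ½ (w = -½*(-1) = ½ ≈ 0.50000)
(7755 - 1*(-8963))*w = (7755 - 1*(-8963))*(½) = (7755 + 8963)*(½) = 16718*(½) = 8359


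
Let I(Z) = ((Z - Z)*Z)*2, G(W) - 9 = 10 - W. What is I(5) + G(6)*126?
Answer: 1638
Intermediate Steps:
G(W) = 19 - W (G(W) = 9 + (10 - W) = 19 - W)
I(Z) = 0 (I(Z) = (0*Z)*2 = 0*2 = 0)
I(5) + G(6)*126 = 0 + (19 - 1*6)*126 = 0 + (19 - 6)*126 = 0 + 13*126 = 0 + 1638 = 1638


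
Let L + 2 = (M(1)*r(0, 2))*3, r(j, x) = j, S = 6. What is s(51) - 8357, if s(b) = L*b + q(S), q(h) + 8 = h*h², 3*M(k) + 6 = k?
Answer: -8251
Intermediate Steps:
M(k) = -2 + k/3
q(h) = -8 + h³ (q(h) = -8 + h*h² = -8 + h³)
L = -2 (L = -2 + ((-2 + (⅓)*1)*0)*3 = -2 + ((-2 + ⅓)*0)*3 = -2 - 5/3*0*3 = -2 + 0*3 = -2 + 0 = -2)
s(b) = 208 - 2*b (s(b) = -2*b + (-8 + 6³) = -2*b + (-8 + 216) = -2*b + 208 = 208 - 2*b)
s(51) - 8357 = (208 - 2*51) - 8357 = (208 - 102) - 8357 = 106 - 8357 = -8251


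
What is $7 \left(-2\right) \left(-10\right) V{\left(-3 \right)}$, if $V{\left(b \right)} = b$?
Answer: $-420$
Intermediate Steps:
$7 \left(-2\right) \left(-10\right) V{\left(-3 \right)} = 7 \left(-2\right) \left(-10\right) \left(-3\right) = \left(-14\right) \left(-10\right) \left(-3\right) = 140 \left(-3\right) = -420$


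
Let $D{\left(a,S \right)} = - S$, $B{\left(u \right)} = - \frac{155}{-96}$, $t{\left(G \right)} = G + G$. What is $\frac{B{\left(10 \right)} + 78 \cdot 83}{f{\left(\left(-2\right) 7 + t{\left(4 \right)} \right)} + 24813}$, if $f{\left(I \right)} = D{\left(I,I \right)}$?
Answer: $\frac{621659}{2382624} \approx 0.26091$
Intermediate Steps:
$t{\left(G \right)} = 2 G$
$B{\left(u \right)} = \frac{155}{96}$ ($B{\left(u \right)} = \left(-155\right) \left(- \frac{1}{96}\right) = \frac{155}{96}$)
$f{\left(I \right)} = - I$
$\frac{B{\left(10 \right)} + 78 \cdot 83}{f{\left(\left(-2\right) 7 + t{\left(4 \right)} \right)} + 24813} = \frac{\frac{155}{96} + 78 \cdot 83}{- (\left(-2\right) 7 + 2 \cdot 4) + 24813} = \frac{\frac{155}{96} + 6474}{- (-14 + 8) + 24813} = \frac{621659}{96 \left(\left(-1\right) \left(-6\right) + 24813\right)} = \frac{621659}{96 \left(6 + 24813\right)} = \frac{621659}{96 \cdot 24819} = \frac{621659}{96} \cdot \frac{1}{24819} = \frac{621659}{2382624}$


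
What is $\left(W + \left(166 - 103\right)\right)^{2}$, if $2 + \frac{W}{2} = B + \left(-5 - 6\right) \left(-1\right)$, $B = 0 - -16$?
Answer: $12769$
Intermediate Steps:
$B = 16$ ($B = 0 + 16 = 16$)
$W = 50$ ($W = -4 + 2 \left(16 + \left(-5 - 6\right) \left(-1\right)\right) = -4 + 2 \left(16 - -11\right) = -4 + 2 \left(16 + 11\right) = -4 + 2 \cdot 27 = -4 + 54 = 50$)
$\left(W + \left(166 - 103\right)\right)^{2} = \left(50 + \left(166 - 103\right)\right)^{2} = \left(50 + 63\right)^{2} = 113^{2} = 12769$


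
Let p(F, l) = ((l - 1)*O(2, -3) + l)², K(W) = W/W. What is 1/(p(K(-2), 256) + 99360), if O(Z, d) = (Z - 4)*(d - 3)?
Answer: 1/11095216 ≈ 9.0129e-8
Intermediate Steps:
K(W) = 1
O(Z, d) = (-4 + Z)*(-3 + d)
p(F, l) = (-12 + 13*l)² (p(F, l) = ((l - 1)*(12 - 4*(-3) - 3*2 + 2*(-3)) + l)² = ((-1 + l)*(12 + 12 - 6 - 6) + l)² = ((-1 + l)*12 + l)² = ((-12 + 12*l) + l)² = (-12 + 13*l)²)
1/(p(K(-2), 256) + 99360) = 1/((-12 + 13*256)² + 99360) = 1/((-12 + 3328)² + 99360) = 1/(3316² + 99360) = 1/(10995856 + 99360) = 1/11095216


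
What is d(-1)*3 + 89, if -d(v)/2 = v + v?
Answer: 101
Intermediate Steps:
d(v) = -4*v (d(v) = -2*(v + v) = -4*v)
d(-1)*3 + 89 = -4*(-1)*3 + 89 = 4*3 + 89 = 12 + 89 = 101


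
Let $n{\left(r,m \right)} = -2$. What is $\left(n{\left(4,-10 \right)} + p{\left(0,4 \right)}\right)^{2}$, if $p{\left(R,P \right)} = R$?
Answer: $4$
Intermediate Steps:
$\left(n{\left(4,-10 \right)} + p{\left(0,4 \right)}\right)^{2} = \left(-2 + 0\right)^{2} = \left(-2\right)^{2} = 4$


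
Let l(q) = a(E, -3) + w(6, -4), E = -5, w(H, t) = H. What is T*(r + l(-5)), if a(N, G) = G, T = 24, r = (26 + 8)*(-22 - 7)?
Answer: -23592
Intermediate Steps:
r = -986 (r = 34*(-29) = -986)
l(q) = 3 (l(q) = -3 + 6 = 3)
T*(r + l(-5)) = 24*(-986 + 3) = 24*(-983) = -23592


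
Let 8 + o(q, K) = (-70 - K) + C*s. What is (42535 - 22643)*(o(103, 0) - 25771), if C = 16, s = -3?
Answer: -515143124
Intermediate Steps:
o(q, K) = -126 - K (o(q, K) = -8 + ((-70 - K) + 16*(-3)) = -8 + ((-70 - K) - 48) = -8 + (-118 - K) = -126 - K)
(42535 - 22643)*(o(103, 0) - 25771) = (42535 - 22643)*((-126 - 1*0) - 25771) = 19892*((-126 + 0) - 25771) = 19892*(-126 - 25771) = 19892*(-25897) = -515143124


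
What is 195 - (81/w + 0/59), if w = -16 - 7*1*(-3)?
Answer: 894/5 ≈ 178.80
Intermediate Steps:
w = 5 (w = -16 - 7*(-3) = -16 + 21 = 5)
195 - (81/w + 0/59) = 195 - (81/5 + 0/59) = 195 - (81*(⅕) + 0*(1/59)) = 195 - (81/5 + 0) = 195 - 1*81/5 = 195 - 81/5 = 894/5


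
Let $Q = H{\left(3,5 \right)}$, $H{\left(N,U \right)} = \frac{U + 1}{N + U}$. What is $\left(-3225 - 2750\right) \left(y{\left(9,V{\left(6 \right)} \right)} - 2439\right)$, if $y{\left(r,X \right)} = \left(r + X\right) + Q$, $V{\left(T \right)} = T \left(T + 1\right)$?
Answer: $\frac{57055275}{4} \approx 1.4264 \cdot 10^{7}$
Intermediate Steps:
$H{\left(N,U \right)} = \frac{1 + U}{N + U}$
$Q = \frac{3}{4}$ ($Q = \frac{1 + 5}{3 + 5} = \frac{1}{8} \cdot 6 = \frac{3}{4} \approx 0.75$)
$V{\left(T \right)} = T \left(1 + T\right)$
$y{\left(r,X \right)} = \frac{3}{4} + X + r$ ($y{\left(r,X \right)} = \left(r + X\right) + \frac{3}{4} = \left(X + r\right) + \frac{3}{4} = \frac{3}{4} + X + r$)
$\left(-3225 - 2750\right) \left(y{\left(9,V{\left(6 \right)} \right)} - 2439\right) = \left(-3225 - 2750\right) \left(\left(\frac{3}{4} + 6 \left(1 + 6\right) + 9\right) - 2439\right) = - 5975 \left(\left(\frac{3}{4} + 6 \cdot 7 + 9\right) - 2439\right) = - 5975 \left(\left(\frac{3}{4} + 42 + 9\right) - 2439\right) = - 5975 \left(\frac{207}{4} - 2439\right) = \left(-5975\right) \left(- \frac{9549}{4}\right) = \frac{57055275}{4}$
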